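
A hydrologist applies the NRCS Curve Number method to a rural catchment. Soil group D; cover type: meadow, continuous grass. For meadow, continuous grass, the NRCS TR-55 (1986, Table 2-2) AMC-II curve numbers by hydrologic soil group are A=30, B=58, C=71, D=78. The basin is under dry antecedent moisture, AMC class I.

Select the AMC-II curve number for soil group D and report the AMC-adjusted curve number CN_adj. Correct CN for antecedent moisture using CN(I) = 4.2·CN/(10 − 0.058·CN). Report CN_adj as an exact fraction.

CN_adj = 81900/1369 ≈ 59.825

NRCS table: meadow, continuous grass, soil group D → CN(II) = 78
CN(I) from CN(II)=78: (4.2·78)/(10 − 0.058·78) = 81900/1369 ≈ 59.825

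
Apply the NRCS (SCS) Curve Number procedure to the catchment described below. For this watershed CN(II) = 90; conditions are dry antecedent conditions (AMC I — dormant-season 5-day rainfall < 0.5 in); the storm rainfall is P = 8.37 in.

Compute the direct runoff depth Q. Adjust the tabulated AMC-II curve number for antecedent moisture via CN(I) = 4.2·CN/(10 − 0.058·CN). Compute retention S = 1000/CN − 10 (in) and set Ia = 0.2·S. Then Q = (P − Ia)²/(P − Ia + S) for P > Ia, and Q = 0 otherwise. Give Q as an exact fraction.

Adjust CN=90 to AMC I: 4.2·90/(10 − 0.058·90) → 378 ÷ (239/50) = 18900/239 ≈ 79.079
Retention S: 1000/CN − 10 with CN=79.079 → S = 500/189 ≈ 2.646 in
Initial abstraction Ia = S/5 = (500/189)/5 = 100/189 ≈ 0.529 in
Excess rainfall: 8.370 − 0.529 = 7.841 in; P > Ia so Q > 0
Q: (148193/18900)² ÷ (198193/18900) = 21961165249/3745847700 in (≈ 5.863 in)

Q = 21961165249/3745847700 in ≈ 5.863 in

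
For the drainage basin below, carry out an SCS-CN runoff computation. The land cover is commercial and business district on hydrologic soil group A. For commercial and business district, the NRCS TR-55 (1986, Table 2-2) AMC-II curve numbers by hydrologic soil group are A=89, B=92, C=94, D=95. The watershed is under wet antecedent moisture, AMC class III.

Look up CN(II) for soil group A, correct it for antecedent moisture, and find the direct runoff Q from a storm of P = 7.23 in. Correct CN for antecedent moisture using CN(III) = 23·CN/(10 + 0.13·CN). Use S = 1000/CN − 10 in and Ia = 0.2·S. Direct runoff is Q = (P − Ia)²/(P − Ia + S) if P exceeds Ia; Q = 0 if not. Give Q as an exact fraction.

NRCS table: commercial and business district, soil group A → CN(II) = 89
Adjust CN=89 to AMC III: 23·89/(10 + 0.13·89) → 2047 ÷ (2157/100) = 204700/2157 ≈ 94.900
Max retention: S = 1000/(204700/2157) − 10 = 1100/2047 in (≈ 0.537 in)
Ia = 0.2·(1100/2047) = 220/2047 in ≈ 0.107 in
Excess rainfall: 7.230 − 0.107 = 7.123 in; P > Ia so Q > 0
Q: (1457981/204700)² ÷ (1567981/204700) = 2125708596361/320965710700 in (≈ 6.623 in)

Q = 2125708596361/320965710700 in ≈ 6.623 in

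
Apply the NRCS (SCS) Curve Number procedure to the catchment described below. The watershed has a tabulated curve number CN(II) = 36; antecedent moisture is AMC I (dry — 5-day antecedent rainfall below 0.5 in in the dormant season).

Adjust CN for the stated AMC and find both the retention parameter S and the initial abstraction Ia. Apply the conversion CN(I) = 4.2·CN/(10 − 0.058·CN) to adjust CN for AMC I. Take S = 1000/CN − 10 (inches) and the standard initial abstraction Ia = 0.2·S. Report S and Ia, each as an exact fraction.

S = 8000/189 in ≈ 42.328 in; Ia = 1600/189 in ≈ 8.466 in

Adjust CN=36 to AMC I: 4.2·36/(10 − 0.058·36) → (756/5) ÷ (989/125) = 18900/989 ≈ 19.110
Max retention: S = 1000/(18900/989) − 10 = 8000/189 in (≈ 42.328 in)
Ia = 0.2·(8000/189) = 1600/189 in ≈ 8.466 in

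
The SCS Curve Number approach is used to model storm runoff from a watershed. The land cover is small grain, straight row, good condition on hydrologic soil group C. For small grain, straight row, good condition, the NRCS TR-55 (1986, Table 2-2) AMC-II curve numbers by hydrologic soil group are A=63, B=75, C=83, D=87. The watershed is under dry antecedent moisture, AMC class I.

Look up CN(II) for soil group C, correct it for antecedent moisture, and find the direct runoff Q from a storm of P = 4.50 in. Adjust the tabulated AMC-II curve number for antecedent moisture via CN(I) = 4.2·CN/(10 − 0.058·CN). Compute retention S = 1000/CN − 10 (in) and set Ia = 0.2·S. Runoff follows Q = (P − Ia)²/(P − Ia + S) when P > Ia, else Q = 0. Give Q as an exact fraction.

Q = 150970369/102094482 in ≈ 1.479 in

NRCS table: small grain, straight row, good condition, soil group C → CN(II) = 83
Dry (AMC I): CN(I) = 4.2·83/(10 − 0.058·83) = (1743/5)/(2593/500) = 174300/2593 ≈ 67.219
S = 1000/(174300/2593) − 10 = 8500/1743 in ≈ 4.877 in
Initial abstraction Ia = S/5 = (8500/1743)/5 = 1700/1743 ≈ 0.975 in
P − Ia = 4.500 − 0.975 = 12287/3486 ≈ 3.525 in (> 0, runoff occurs)
Q: (12287/3486)² ÷ (29287/3486) = 150970369/102094482 in (≈ 1.479 in)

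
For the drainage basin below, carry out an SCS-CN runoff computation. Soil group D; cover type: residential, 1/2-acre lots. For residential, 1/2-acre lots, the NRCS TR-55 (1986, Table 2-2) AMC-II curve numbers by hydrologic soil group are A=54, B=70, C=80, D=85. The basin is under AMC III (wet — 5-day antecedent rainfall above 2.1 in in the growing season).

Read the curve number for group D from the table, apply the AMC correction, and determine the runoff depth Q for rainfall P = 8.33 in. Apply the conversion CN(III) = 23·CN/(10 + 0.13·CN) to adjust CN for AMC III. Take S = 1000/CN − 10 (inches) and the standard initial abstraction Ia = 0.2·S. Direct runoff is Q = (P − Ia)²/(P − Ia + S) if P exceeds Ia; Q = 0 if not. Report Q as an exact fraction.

Q = 102210008209/13673387300 in ≈ 7.475 in

NRCS table: residential, 1/2-acre lots, soil group D → CN(II) = 85
CN(III) from CN(II)=85: (23·85)/(10 + 0.13·85) = 39100/421 ≈ 92.874
Retention S: 1000/CN − 10 with CN=92.874 → S = 300/391 ≈ 0.767 in
Ia = 0.2·(300/391) = 60/391 in ≈ 0.153 in
P − Ia = 8.330 − 0.153 = 319703/39100 ≈ 8.177 in (> 0, runoff occurs)
Q = (319703/39100)²/((319703/39100) + 300/391) = (102210008209/1528810000)/(349703/39100) = 102210008209/13673387300 in ≈ 7.475 in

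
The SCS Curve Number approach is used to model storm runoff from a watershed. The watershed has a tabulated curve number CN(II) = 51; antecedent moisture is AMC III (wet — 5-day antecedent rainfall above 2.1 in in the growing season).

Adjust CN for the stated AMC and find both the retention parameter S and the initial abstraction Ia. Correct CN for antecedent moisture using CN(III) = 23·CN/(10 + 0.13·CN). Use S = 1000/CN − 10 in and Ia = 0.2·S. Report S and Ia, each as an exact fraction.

S = 4900/1173 in ≈ 4.177 in; Ia = 980/1173 in ≈ 0.835 in

Wet (AMC III): CN(III) = 23·51/(10 + 0.13·51) = 1173/(1663/100) = 117300/1663 ≈ 70.535
S = 1000/(117300/1663) − 10 = 4900/1173 in ≈ 4.177 in
Ia = 0.2·(4900/1173) = 980/1173 in ≈ 0.835 in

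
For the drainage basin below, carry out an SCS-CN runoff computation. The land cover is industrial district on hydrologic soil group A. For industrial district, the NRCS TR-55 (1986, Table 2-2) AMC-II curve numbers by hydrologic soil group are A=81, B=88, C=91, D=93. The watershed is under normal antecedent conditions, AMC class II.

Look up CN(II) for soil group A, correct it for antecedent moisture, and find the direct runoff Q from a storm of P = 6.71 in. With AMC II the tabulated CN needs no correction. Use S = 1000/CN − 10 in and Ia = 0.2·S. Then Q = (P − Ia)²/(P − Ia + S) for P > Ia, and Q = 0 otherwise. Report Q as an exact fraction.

NRCS table: industrial district, soil group A → CN(II) = 81
Average conditions: CN = 81 (no AMC adjustment).
S = 1000/81 − 10 = 190/81 in ≈ 2.346 in
Ia = 0.2S: 0.2·2.346 = 0.469 in (exactly 38/81)
Excess rainfall: 6.710 − 0.469 = 6.241 in; P > Ia so Q > 0
Q = (50551/8100)²/((50551/8100) + 190/81) = (2555403601/65610000)/(69551/8100) = 2555403601/563363100 in ≈ 4.536 in

Q = 2555403601/563363100 in ≈ 4.536 in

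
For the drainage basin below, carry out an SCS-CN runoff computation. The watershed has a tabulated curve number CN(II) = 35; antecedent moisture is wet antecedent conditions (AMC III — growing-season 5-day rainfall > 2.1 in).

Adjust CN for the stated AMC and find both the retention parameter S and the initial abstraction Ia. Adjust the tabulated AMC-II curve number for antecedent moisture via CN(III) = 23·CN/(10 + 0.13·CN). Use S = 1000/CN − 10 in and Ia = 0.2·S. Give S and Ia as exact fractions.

S = 1300/161 in ≈ 8.075 in; Ia = 260/161 in ≈ 1.615 in

CN(III) from CN(II)=35: (23·35)/(10 + 0.13·35) = 16100/291 ≈ 55.326
S = 1000/(16100/291) − 10 = 1300/161 in ≈ 8.075 in
Ia = 0.2S: 0.2·8.075 = 1.615 in (exactly 260/161)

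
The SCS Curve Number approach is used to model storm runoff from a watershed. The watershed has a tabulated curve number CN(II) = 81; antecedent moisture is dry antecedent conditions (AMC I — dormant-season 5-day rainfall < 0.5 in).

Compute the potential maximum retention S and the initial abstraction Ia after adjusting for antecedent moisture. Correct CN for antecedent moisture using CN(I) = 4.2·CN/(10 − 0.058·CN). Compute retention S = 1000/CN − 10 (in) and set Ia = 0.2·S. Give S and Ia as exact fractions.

Adjust CN=81 to AMC I: 4.2·81/(10 − 0.058·81) → (1701/5) ÷ (2651/500) = 170100/2651 ≈ 64.164
S = 1000/(170100/2651) − 10 = 9500/1701 in ≈ 5.585 in
Ia = 0.2S: 0.2·5.585 = 1.117 in (exactly 1900/1701)

S = 9500/1701 in ≈ 5.585 in; Ia = 1900/1701 in ≈ 1.117 in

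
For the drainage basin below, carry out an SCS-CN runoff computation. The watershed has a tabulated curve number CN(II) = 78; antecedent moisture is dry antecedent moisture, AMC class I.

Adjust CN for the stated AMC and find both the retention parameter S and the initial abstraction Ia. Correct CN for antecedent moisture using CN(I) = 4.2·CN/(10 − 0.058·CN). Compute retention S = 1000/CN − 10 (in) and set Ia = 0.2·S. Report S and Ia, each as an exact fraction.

S = 5500/819 in ≈ 6.716 in; Ia = 1100/819 in ≈ 1.343 in

Adjust CN=78 to AMC I: 4.2·78/(10 − 0.058·78) → (1638/5) ÷ (1369/250) = 81900/1369 ≈ 59.825
S = 1000/(81900/1369) − 10 = 5500/819 in ≈ 6.716 in
Initial abstraction Ia = S/5 = (5500/819)/5 = 1100/819 ≈ 1.343 in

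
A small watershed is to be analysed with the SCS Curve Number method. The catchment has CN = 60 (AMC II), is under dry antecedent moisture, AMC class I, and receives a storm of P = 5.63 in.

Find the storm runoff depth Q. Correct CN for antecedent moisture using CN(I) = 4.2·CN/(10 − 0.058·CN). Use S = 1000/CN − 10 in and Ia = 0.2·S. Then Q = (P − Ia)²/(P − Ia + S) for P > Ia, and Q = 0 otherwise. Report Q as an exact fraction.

Q = 239289961/727454700 in ≈ 0.329 in

Adjust CN=60 to AMC I: 4.2·60/(10 − 0.058·60) → 252 ÷ (163/25) = 6300/163 ≈ 38.650
Retention S: 1000/CN − 10 with CN=38.650 → S = 1000/63 ≈ 15.873 in
Ia = 0.2·(1000/63) = 200/63 in ≈ 3.175 in
Excess rainfall: 5.630 − 3.175 = 2.455 in; P > Ia so Q > 0
Q = (15469/6300)²/((15469/6300) + 1000/63) = (239289961/39690000)/(115469/6300) = 239289961/727454700 in ≈ 0.329 in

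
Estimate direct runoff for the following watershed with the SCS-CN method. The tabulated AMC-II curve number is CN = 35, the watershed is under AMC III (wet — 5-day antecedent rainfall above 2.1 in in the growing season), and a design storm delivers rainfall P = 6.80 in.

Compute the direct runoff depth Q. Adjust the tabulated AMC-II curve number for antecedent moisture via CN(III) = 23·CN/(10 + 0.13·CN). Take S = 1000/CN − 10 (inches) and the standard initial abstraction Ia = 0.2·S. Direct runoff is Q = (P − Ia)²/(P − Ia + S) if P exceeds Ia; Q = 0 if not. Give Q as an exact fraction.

CN(III) from CN(II)=35: (23·35)/(10 + 0.13·35) = 16100/291 ≈ 55.326
Max retention: S = 1000/(16100/291) − 10 = 1300/161 in (≈ 8.075 in)
Ia = 0.2S: 0.2·8.075 = 1.615 in (exactly 260/161)
Since P=6.800 > Ia=1.615: effective rainfall P−Ia = 4174/805 in
Q: (4174/805)² ÷ (10674/805) = 8711138/4296285 in (≈ 2.028 in)

Q = 8711138/4296285 in ≈ 2.028 in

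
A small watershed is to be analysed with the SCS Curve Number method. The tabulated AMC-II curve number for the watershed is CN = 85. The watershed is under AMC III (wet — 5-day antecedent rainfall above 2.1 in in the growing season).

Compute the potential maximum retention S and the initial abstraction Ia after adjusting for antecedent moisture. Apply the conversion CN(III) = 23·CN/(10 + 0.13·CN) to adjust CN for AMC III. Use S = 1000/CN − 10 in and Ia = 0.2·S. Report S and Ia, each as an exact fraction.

S = 300/391 in ≈ 0.767 in; Ia = 60/391 in ≈ 0.153 in

Adjust CN=85 to AMC III: 23·85/(10 + 0.13·85) → 1955 ÷ (421/20) = 39100/421 ≈ 92.874
Retention S: 1000/CN − 10 with CN=92.874 → S = 300/391 ≈ 0.767 in
Ia = 0.2·(300/391) = 60/391 in ≈ 0.153 in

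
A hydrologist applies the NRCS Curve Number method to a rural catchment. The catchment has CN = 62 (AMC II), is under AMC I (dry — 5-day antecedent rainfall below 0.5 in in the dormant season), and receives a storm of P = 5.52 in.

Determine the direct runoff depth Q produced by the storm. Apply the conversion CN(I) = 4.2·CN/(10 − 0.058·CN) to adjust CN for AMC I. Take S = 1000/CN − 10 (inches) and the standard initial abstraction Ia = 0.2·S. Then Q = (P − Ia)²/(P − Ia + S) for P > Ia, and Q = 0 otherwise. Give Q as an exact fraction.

Dry (AMC I): CN(I) = 4.2·62/(10 − 0.058·62) = (1302/5)/(1601/250) = 65100/1601 ≈ 40.662
Max retention: S = 1000/(65100/1601) − 10 = 9500/651 in (≈ 14.593 in)
Initial abstraction Ia = S/5 = (9500/651)/5 = 1900/651 ≈ 2.919 in
Since P=5.520 > Ia=2.919: effective rainfall P−Ia = 42338/16275 in
Q: (42338/16275)² ÷ (279838/16275) = 896253122/2277181725 in (≈ 0.394 in)

Q = 896253122/2277181725 in ≈ 0.394 in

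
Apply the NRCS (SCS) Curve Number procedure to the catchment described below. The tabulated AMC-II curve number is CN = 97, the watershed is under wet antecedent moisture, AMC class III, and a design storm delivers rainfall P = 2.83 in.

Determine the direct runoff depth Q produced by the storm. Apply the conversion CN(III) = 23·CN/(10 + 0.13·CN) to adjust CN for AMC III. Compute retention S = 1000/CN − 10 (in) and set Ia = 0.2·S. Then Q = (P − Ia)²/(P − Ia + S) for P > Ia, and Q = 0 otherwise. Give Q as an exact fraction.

Q = 391091389129/146213716300 in ≈ 2.675 in

Adjust CN=97 to AMC III: 23·97/(10 + 0.13·97) → 2231 ÷ (2261/100) = 223100/2261 ≈ 98.673
Retention S: 1000/CN − 10 with CN=98.673 → S = 300/2231 ≈ 0.134 in
Ia = 0.2S: 0.2·0.134 = 0.027 in (exactly 60/2231)
P − Ia = 2.830 − 0.027 = 625373/223100 ≈ 2.803 in (> 0, runoff occurs)
Q = (625373/223100)²/((625373/223100) + 300/2231) = (391091389129/49773610000)/(655373/223100) = 391091389129/146213716300 in ≈ 2.675 in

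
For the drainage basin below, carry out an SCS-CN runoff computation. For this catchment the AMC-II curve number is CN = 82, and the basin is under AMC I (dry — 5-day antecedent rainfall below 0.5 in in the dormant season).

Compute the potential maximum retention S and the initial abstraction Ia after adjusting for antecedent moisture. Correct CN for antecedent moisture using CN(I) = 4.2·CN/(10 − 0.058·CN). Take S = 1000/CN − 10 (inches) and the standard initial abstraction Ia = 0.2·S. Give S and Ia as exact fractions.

CN(I) from CN(II)=82: (4.2·82)/(10 − 0.058·82) = 28700/437 ≈ 65.675
S = 1000/(28700/437) − 10 = 1500/287 in ≈ 5.226 in
Ia = 0.2S: 0.2·5.226 = 1.045 in (exactly 300/287)

S = 1500/287 in ≈ 5.226 in; Ia = 300/287 in ≈ 1.045 in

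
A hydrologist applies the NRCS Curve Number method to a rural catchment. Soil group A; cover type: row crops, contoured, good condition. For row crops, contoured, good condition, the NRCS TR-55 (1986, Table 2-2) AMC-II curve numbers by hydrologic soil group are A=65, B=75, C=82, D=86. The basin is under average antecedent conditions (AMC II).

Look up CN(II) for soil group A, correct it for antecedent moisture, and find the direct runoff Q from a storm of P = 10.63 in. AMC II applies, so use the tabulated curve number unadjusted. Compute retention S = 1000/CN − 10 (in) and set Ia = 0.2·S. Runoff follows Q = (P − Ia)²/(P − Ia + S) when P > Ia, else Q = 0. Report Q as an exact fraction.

Q = 154231561/25244700 in ≈ 6.109 in

NRCS table: row crops, contoured, good condition, soil group A → CN(II) = 65
Average conditions: CN = 65 (no AMC adjustment).
Retention S: 1000/CN − 10 with CN=65.000 → S = 70/13 ≈ 5.385 in
Ia = 0.2·(70/13) = 14/13 in ≈ 1.077 in
Excess rainfall: 10.630 − 1.077 = 9.553 in; P > Ia so Q > 0
Q: (12419/1300)² ÷ (19419/1300) = 154231561/25244700 in (≈ 6.109 in)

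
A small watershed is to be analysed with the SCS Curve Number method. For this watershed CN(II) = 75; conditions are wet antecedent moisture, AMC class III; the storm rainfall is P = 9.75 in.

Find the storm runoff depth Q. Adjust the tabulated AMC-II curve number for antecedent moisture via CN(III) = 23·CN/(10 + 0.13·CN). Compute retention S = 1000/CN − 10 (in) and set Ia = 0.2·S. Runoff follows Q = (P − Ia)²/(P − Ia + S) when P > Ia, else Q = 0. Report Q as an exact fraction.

Wet (AMC III): CN(III) = 23·75/(10 + 0.13·75) = 1725/(79/4) = 6900/79 ≈ 87.342
S = 1000/(6900/79) − 10 = 100/69 in ≈ 1.449 in
Ia = 0.2S: 0.2·1.449 = 0.290 in (exactly 20/69)
P − Ia = 9.750 − 0.290 = 2611/276 ≈ 9.460 in (> 0, runoff occurs)
Q: (2611/276)² ÷ (3011/276) = 6817321/831036 in (≈ 8.203 in)

Q = 6817321/831036 in ≈ 8.203 in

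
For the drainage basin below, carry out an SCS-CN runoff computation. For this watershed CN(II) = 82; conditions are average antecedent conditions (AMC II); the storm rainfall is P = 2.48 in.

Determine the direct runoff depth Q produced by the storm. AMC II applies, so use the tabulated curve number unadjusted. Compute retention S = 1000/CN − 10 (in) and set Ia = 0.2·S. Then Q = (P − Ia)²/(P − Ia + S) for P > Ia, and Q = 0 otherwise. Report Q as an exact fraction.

Q = 2188232/2225275 in ≈ 0.983 in

Average conditions: CN = 82 (no AMC adjustment).
S = 1000/82 − 10 = 90/41 in ≈ 2.195 in
Ia = 0.2·(90/41) = 18/41 in ≈ 0.439 in
Excess rainfall: 2.480 − 0.439 = 2.041 in; P > Ia so Q > 0
Q: (2092/1025)² ÷ (4342/1025) = 2188232/2225275 in (≈ 0.983 in)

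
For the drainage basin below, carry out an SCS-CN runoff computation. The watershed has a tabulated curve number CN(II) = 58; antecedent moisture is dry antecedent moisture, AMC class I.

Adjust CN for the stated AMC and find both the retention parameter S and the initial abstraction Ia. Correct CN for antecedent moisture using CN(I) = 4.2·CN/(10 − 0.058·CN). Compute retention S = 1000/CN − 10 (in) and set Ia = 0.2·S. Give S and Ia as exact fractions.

S = 500/29 in ≈ 17.241 in; Ia = 100/29 in ≈ 3.448 in

Adjust CN=58 to AMC I: 4.2·58/(10 − 0.058·58) → (1218/5) ÷ (1659/250) = 2900/79 ≈ 36.709
Retention S: 1000/CN − 10 with CN=36.709 → S = 500/29 ≈ 17.241 in
Ia = 0.2·(500/29) = 100/29 in ≈ 3.448 in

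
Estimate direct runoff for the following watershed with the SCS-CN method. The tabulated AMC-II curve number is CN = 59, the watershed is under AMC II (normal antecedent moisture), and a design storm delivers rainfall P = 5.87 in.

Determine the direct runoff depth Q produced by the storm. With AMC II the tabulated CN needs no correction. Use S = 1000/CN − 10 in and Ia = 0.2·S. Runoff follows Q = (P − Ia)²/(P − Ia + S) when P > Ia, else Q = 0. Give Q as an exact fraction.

AMC II — tabulated CN = 59 applies directly.
Max retention: S = 1000/59 − 10 = 410/59 in (≈ 6.949 in)
Initial abstraction Ia = S/5 = (410/59)/5 = 82/59 ≈ 1.390 in
Excess rainfall: 5.870 − 1.390 = 4.480 in; P > Ia so Q > 0
Runoff Q = (P−Ia)²/(P−Ia+S) = (4.480)²/(4.480+6.949) = 698703489/397854700 ≈ 1.756 in

Q = 698703489/397854700 in ≈ 1.756 in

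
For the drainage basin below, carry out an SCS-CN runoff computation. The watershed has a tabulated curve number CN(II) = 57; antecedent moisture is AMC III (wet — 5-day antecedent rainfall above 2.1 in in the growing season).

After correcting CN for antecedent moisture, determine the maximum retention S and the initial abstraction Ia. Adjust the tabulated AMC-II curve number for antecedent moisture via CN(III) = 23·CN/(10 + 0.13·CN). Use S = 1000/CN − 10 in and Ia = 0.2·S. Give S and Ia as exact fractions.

Adjust CN=57 to AMC III: 23·57/(10 + 0.13·57) → 1311 ÷ (1741/100) = 131100/1741 ≈ 75.302
S = 1000/(131100/1741) − 10 = 4300/1311 in ≈ 3.280 in
Ia = 0.2S: 0.2·3.280 = 0.656 in (exactly 860/1311)

S = 4300/1311 in ≈ 3.280 in; Ia = 860/1311 in ≈ 0.656 in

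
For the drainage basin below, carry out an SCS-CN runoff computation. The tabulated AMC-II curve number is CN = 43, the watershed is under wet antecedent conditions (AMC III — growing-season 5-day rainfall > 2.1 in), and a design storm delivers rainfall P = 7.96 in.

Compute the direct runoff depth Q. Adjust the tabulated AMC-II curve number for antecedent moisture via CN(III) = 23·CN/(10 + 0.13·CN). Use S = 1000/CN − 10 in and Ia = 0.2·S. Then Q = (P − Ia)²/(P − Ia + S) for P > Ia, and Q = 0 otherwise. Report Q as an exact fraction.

Q = 28328592721/7684801975 in ≈ 3.686 in

Wet (AMC III): CN(III) = 23·43/(10 + 0.13·43) = 989/(1559/100) = 98900/1559 ≈ 63.438
Retention S: 1000/CN − 10 with CN=63.438 → S = 5700/989 ≈ 5.763 in
Ia = 0.2·(5700/989) = 1140/989 in ≈ 1.153 in
Since P=7.960 > Ia=1.153: effective rainfall P−Ia = 168311/24725 in
Q: (168311/24725)² ÷ (310811/24725) = 28328592721/7684801975 in (≈ 3.686 in)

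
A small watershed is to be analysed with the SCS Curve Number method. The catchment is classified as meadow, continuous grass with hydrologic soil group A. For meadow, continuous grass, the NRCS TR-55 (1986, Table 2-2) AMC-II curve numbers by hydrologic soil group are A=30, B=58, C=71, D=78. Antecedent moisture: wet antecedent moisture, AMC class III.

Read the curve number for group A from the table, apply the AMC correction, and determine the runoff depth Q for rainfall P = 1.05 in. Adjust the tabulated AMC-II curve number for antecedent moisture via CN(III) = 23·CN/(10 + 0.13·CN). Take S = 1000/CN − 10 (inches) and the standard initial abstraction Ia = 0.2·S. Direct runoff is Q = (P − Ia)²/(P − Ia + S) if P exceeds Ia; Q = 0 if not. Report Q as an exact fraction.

Q = 0 in ≈ 0.000 in

NRCS table: meadow, continuous grass, soil group A → CN(II) = 30
Wet (AMC III): CN(III) = 23·30/(10 + 0.13·30) = 690/(139/10) = 6900/139 ≈ 49.640
S = 1000/(6900/139) − 10 = 700/69 in ≈ 10.145 in
Ia = 0.2·(700/69) = 140/69 in ≈ 2.029 in
P = 1.050 ≤ Ia = 2.029 in: entire storm abstracted, Q = 0.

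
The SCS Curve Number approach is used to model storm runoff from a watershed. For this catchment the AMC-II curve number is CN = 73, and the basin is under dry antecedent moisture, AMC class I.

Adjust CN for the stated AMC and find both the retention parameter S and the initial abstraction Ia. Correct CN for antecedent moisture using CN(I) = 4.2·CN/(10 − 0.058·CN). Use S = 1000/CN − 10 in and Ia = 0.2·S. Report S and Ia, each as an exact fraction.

S = 4500/511 in ≈ 8.806 in; Ia = 900/511 in ≈ 1.761 in

CN(I) from CN(II)=73: (4.2·73)/(10 − 0.058·73) = 51100/961 ≈ 53.174
Max retention: S = 1000/(51100/961) − 10 = 4500/511 in (≈ 8.806 in)
Ia = 0.2·(4500/511) = 900/511 in ≈ 1.761 in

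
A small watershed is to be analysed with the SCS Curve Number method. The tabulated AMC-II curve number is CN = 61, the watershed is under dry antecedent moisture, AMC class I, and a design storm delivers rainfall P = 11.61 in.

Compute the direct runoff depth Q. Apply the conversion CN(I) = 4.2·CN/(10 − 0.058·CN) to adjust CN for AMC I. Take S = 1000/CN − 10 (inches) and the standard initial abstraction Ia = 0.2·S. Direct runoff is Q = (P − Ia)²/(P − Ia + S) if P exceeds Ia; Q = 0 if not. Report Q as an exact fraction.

Adjust CN=61 to AMC I: 4.2·61/(10 − 0.058·61) → (1281/5) ÷ (3231/500) = 42700/1077 ≈ 39.647
Max retention: S = 1000/(42700/1077) − 10 = 6500/427 in (≈ 15.222 in)
Ia = 0.2S: 0.2·15.222 = 3.044 in (exactly 1300/427)
Excess rainfall: 11.610 − 3.044 = 8.566 in; P > Ia so Q > 0
Q: (365747/42700)² ÷ (1015747/42700) = 133770868009/43372396900 in (≈ 3.084 in)

Q = 133770868009/43372396900 in ≈ 3.084 in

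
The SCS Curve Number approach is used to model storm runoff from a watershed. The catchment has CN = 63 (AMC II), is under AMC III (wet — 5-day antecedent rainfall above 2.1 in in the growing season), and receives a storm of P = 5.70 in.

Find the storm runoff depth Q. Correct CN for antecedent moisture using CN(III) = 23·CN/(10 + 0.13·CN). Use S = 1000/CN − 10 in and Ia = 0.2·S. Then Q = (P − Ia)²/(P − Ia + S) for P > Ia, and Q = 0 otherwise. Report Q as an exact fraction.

Q = 5653987249/1625676570 in ≈ 3.478 in

CN(III) from CN(II)=63: (23·63)/(10 + 0.13·63) = 144900/1819 ≈ 79.659
Max retention: S = 1000/(144900/1819) − 10 = 3700/1449 in (≈ 2.553 in)
Initial abstraction Ia = S/5 = (3700/1449)/5 = 740/1449 ≈ 0.511 in
P − Ia = 5.700 − 0.511 = 75193/14490 ≈ 5.189 in (> 0, runoff occurs)
Q = (75193/14490)²/((75193/14490) + 3700/1449) = (5653987249/209960100)/(112193/14490) = 5653987249/1625676570 in ≈ 3.478 in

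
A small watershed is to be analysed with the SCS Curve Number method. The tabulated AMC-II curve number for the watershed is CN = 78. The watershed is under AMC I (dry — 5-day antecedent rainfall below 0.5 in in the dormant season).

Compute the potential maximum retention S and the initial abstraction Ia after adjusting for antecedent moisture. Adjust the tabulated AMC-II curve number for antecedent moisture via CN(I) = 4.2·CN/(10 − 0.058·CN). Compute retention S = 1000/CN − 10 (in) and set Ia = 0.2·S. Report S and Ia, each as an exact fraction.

CN(I) from CN(II)=78: (4.2·78)/(10 − 0.058·78) = 81900/1369 ≈ 59.825
Retention S: 1000/CN − 10 with CN=59.825 → S = 5500/819 ≈ 6.716 in
Ia = 0.2S: 0.2·6.716 = 1.343 in (exactly 1100/819)

S = 5500/819 in ≈ 6.716 in; Ia = 1100/819 in ≈ 1.343 in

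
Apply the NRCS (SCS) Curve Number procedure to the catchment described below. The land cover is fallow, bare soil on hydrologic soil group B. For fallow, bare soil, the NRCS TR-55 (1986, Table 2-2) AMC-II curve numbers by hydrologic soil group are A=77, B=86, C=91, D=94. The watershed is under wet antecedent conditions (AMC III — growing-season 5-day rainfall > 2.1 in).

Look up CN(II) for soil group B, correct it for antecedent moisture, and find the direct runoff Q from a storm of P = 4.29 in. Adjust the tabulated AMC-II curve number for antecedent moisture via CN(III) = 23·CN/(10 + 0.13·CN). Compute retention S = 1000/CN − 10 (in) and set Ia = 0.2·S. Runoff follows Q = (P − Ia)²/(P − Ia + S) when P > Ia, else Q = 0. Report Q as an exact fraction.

Q = 168330498961/47499790900 in ≈ 3.544 in

NRCS table: fallow, bare soil, soil group B → CN(II) = 86
Adjust CN=86 to AMC III: 23·86/(10 + 0.13·86) → 1978 ÷ (1059/50) = 98900/1059 ≈ 93.390
Retention S: 1000/CN − 10 with CN=93.390 → S = 700/989 ≈ 0.708 in
Ia = 0.2·(700/989) = 140/989 in ≈ 0.142 in
P − Ia = 4.290 − 0.142 = 410281/98900 ≈ 4.148 in (> 0, runoff occurs)
Q = (410281/98900)²/((410281/98900) + 700/989) = (168330498961/9781210000)/(480281/98900) = 168330498961/47499790900 in ≈ 3.544 in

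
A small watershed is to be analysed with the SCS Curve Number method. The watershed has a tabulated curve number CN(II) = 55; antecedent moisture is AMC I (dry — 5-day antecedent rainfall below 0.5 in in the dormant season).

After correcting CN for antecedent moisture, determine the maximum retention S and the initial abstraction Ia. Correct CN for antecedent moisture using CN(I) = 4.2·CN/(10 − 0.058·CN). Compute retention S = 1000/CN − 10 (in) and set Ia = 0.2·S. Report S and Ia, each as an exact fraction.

Adjust CN=55 to AMC I: 4.2·55/(10 − 0.058·55) → 231 ÷ (681/100) = 7700/227 ≈ 33.921
Max retention: S = 1000/(7700/227) − 10 = 1500/77 in (≈ 19.481 in)
Ia = 0.2·(1500/77) = 300/77 in ≈ 3.896 in

S = 1500/77 in ≈ 19.481 in; Ia = 300/77 in ≈ 3.896 in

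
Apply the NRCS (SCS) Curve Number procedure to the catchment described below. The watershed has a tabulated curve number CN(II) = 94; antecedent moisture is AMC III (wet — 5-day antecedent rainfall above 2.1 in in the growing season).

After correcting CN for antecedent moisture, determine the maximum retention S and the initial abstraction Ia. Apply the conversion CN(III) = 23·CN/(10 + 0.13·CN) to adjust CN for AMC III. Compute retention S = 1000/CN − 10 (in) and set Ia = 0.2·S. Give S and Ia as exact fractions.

S = 300/1081 in ≈ 0.278 in; Ia = 60/1081 in ≈ 0.056 in

Adjust CN=94 to AMC III: 23·94/(10 + 0.13·94) → 2162 ÷ (1111/50) = 108100/1111 ≈ 97.300
S = 1000/(108100/1111) − 10 = 300/1081 in ≈ 0.278 in
Initial abstraction Ia = S/5 = (300/1081)/5 = 60/1081 ≈ 0.056 in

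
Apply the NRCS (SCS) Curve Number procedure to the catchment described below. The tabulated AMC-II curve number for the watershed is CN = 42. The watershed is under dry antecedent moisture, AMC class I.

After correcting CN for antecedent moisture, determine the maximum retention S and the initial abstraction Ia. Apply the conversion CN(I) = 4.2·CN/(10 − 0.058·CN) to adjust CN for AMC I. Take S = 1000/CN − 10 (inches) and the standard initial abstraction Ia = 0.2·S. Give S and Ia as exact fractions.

Adjust CN=42 to AMC I: 4.2·42/(10 − 0.058·42) → (882/5) ÷ (1891/250) = 44100/1891 ≈ 23.321
Max retention: S = 1000/(44100/1891) − 10 = 14500/441 in (≈ 32.880 in)
Initial abstraction Ia = S/5 = (14500/441)/5 = 2900/441 ≈ 6.576 in

S = 14500/441 in ≈ 32.880 in; Ia = 2900/441 in ≈ 6.576 in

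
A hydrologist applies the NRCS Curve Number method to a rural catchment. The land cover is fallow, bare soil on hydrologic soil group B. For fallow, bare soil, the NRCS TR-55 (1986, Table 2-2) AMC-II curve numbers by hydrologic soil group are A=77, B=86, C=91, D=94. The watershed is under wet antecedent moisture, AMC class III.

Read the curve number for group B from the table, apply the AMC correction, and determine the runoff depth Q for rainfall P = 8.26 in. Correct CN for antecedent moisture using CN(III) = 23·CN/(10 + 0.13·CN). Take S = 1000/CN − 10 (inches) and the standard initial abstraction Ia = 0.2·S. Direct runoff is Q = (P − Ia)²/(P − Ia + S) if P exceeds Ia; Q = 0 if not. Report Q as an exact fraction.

Q = 23023960407/3083256950 in ≈ 7.467 in

NRCS table: fallow, bare soil, soil group B → CN(II) = 86
Adjust CN=86 to AMC III: 23·86/(10 + 0.13·86) → 1978 ÷ (1059/50) = 98900/1059 ≈ 93.390
Retention S: 1000/CN − 10 with CN=93.390 → S = 700/989 ≈ 0.708 in
Ia = 0.2·(700/989) = 140/989 in ≈ 0.142 in
Since P=8.260 > Ia=0.142: effective rainfall P−Ia = 401457/49450 in
Q: (401457/49450)² ÷ (436457/49450) = 23023960407/3083256950 in (≈ 7.467 in)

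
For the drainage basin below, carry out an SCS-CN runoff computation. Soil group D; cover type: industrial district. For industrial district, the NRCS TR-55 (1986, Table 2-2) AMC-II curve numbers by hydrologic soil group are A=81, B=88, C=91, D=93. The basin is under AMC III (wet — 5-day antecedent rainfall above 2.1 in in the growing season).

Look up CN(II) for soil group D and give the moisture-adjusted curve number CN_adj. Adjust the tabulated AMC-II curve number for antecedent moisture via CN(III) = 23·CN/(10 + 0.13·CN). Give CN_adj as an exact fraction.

NRCS table: industrial district, soil group D → CN(II) = 93
Wet (AMC III): CN(III) = 23·93/(10 + 0.13·93) = 2139/(2209/100) = 213900/2209 ≈ 96.831

CN_adj = 213900/2209 ≈ 96.831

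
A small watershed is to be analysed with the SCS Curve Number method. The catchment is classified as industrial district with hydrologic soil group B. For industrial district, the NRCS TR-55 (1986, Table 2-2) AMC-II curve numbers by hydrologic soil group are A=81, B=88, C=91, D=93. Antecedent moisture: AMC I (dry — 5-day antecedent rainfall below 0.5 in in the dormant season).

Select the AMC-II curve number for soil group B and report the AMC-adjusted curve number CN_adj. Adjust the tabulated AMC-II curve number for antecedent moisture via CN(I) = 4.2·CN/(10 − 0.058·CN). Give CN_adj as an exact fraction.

NRCS table: industrial district, soil group B → CN(II) = 88
Dry (AMC I): CN(I) = 4.2·88/(10 − 0.058·88) = (1848/5)/(612/125) = 3850/51 ≈ 75.490

CN_adj = 3850/51 ≈ 75.490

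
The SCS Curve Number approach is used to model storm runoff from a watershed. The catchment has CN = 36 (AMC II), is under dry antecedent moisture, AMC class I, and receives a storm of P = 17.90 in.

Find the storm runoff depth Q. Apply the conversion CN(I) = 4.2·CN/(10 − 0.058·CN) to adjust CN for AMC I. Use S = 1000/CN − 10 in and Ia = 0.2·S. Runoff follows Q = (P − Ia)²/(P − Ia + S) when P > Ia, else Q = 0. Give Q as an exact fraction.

Q = 317944561/184900590 in ≈ 1.720 in

Adjust CN=36 to AMC I: 4.2·36/(10 − 0.058·36) → (756/5) ÷ (989/125) = 18900/989 ≈ 19.110
Max retention: S = 1000/(18900/989) − 10 = 8000/189 in (≈ 42.328 in)
Ia = 0.2·(8000/189) = 1600/189 in ≈ 8.466 in
P − Ia = 17.900 − 8.466 = 17831/1890 ≈ 9.434 in (> 0, runoff occurs)
Runoff Q = (P−Ia)²/(P−Ia+S) = (9.434)²/(9.434+42.328) = 317944561/184900590 ≈ 1.720 in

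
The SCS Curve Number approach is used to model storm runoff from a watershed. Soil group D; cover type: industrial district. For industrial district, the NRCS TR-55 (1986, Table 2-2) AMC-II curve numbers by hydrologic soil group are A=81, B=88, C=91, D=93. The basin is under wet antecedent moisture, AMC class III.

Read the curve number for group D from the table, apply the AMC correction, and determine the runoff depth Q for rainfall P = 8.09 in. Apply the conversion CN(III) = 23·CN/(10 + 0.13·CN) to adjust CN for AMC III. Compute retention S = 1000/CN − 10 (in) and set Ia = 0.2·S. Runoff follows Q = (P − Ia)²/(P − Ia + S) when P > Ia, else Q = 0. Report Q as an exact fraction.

NRCS table: industrial district, soil group D → CN(II) = 93
Adjust CN=93 to AMC III: 23·93/(10 + 0.13·93) → 2139 ÷ (2209/100) = 213900/2209 ≈ 96.831
S = 1000/(213900/2209) − 10 = 700/2139 in ≈ 0.327 in
Ia = 0.2S: 0.2·0.327 = 0.065 in (exactly 140/2139)
Since P=8.090 > Ia=0.065: effective rainfall P−Ia = 1716451/213900 in
Q: (1716451/213900)² ÷ (1786451/213900) = 2946204035401/382121868900 in (≈ 7.710 in)

Q = 2946204035401/382121868900 in ≈ 7.710 in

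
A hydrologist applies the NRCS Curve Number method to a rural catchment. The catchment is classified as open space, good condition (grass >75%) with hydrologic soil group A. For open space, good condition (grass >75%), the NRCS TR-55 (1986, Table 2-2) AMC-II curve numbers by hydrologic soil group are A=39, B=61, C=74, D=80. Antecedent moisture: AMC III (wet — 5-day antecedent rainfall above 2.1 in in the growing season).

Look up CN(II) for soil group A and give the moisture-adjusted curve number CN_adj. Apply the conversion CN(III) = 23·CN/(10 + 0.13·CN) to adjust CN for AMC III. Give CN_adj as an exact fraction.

NRCS table: open space, good condition (grass >75%), soil group A → CN(II) = 39
CN(III) from CN(II)=39: (23·39)/(10 + 0.13·39) = 89700/1507 ≈ 59.522

CN_adj = 89700/1507 ≈ 59.522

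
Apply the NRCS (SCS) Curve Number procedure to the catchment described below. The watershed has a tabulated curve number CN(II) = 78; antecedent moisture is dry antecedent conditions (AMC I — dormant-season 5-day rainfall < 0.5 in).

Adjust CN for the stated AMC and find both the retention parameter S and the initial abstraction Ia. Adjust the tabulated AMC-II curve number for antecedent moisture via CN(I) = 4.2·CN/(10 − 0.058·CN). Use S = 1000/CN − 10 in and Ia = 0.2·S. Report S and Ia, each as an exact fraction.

S = 5500/819 in ≈ 6.716 in; Ia = 1100/819 in ≈ 1.343 in

Adjust CN=78 to AMC I: 4.2·78/(10 − 0.058·78) → (1638/5) ÷ (1369/250) = 81900/1369 ≈ 59.825
Max retention: S = 1000/(81900/1369) − 10 = 5500/819 in (≈ 6.716 in)
Ia = 0.2·(5500/819) = 1100/819 in ≈ 1.343 in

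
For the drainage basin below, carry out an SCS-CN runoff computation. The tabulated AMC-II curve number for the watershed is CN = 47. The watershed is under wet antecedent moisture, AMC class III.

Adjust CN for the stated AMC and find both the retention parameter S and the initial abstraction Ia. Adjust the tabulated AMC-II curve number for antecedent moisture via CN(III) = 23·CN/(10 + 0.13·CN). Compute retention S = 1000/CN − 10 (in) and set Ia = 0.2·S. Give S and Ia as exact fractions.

S = 5300/1081 in ≈ 4.903 in; Ia = 1060/1081 in ≈ 0.981 in

CN(III) from CN(II)=47: (23·47)/(10 + 0.13·47) = 108100/1611 ≈ 67.101
Max retention: S = 1000/(108100/1611) − 10 = 5300/1081 in (≈ 4.903 in)
Ia = 0.2S: 0.2·4.903 = 0.981 in (exactly 1060/1081)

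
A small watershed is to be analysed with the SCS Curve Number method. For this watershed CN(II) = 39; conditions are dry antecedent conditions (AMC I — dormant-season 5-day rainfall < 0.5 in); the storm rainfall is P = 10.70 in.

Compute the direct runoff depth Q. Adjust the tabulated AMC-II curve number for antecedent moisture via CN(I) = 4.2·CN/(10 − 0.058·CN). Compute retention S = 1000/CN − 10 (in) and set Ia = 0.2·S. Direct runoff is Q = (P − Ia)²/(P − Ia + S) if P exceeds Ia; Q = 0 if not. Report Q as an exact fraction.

Q = 709316689/2716074270 in ≈ 0.261 in

CN(I) from CN(II)=39: (4.2·39)/(10 − 0.058·39) = 81900/3869 ≈ 21.168
Retention S: 1000/CN − 10 with CN=21.168 → S = 30500/819 ≈ 37.241 in
Ia = 0.2·(30500/819) = 6100/819 in ≈ 7.448 in
Since P=10.700 > Ia=7.448: effective rainfall P−Ia = 26633/8190 in
Runoff Q = (P−Ia)²/(P−Ia+S) = (3.252)²/(3.252+37.241) = 709316689/2716074270 ≈ 0.261 in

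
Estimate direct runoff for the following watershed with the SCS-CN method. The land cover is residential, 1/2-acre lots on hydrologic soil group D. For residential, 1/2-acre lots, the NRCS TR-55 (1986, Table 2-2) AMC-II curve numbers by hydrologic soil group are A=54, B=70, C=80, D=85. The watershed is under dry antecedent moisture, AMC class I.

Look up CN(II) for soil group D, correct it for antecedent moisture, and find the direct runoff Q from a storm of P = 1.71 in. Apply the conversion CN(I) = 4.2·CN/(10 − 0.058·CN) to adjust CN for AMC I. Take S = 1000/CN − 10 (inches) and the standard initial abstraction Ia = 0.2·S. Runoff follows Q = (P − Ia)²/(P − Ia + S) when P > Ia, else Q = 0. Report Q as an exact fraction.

NRCS table: residential, 1/2-acre lots, soil group D → CN(II) = 85
Dry (AMC I): CN(I) = 4.2·85/(10 − 0.058·85) = 357/(507/100) = 11900/169 ≈ 70.414
Max retention: S = 1000/(11900/169) − 10 = 500/119 in (≈ 4.202 in)
Ia = 0.2·(500/119) = 100/119 in ≈ 0.840 in
P − Ia = 1.710 − 0.840 = 10349/11900 ≈ 0.870 in (> 0, runoff occurs)
Q = (10349/11900)²/((10349/11900) + 500/119) = (107101801/141610000)/(60349/11900) = 107101801/718153100 in ≈ 0.149 in

Q = 107101801/718153100 in ≈ 0.149 in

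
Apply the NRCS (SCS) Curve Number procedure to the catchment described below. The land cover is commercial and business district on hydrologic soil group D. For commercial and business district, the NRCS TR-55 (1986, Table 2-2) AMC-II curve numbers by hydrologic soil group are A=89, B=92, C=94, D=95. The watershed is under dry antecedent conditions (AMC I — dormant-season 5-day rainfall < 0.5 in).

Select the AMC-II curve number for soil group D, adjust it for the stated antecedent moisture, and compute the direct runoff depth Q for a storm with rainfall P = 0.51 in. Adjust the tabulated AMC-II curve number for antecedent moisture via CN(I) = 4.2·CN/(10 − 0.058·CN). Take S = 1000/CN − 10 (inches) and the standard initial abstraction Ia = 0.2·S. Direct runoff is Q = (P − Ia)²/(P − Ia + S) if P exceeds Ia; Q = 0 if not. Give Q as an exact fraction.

NRCS table: commercial and business district, soil group D → CN(II) = 95
Adjust CN=95 to AMC I: 4.2·95/(10 − 0.058·95) → 399 ÷ (449/100) = 39900/449 ≈ 88.864
Max retention: S = 1000/(39900/449) − 10 = 500/399 in (≈ 1.253 in)
Initial abstraction Ia = S/5 = (500/399)/5 = 100/399 ≈ 0.251 in
Excess rainfall: 0.510 − 0.251 = 0.259 in; P > Ia so Q > 0
Runoff Q = (P−Ia)²/(P−Ia+S) = (0.259)²/(0.259+1.253) = 107101801/2407925100 ≈ 0.044 in

Q = 107101801/2407925100 in ≈ 0.044 in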